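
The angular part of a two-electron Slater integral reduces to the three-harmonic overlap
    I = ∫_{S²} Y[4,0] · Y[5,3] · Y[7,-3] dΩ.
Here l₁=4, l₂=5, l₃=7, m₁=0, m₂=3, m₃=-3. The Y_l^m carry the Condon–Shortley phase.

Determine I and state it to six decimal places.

0.062592

Rules hold: Σm=0, L=16 even, 1≤7≤9.
N = 9·11·15 = 1485
Δ = 2!·6!·8!/17! = 1/6126120
Racah Σ t=0..2: t=0:+1/69120 t=1:−1/20736 t=2:+1/69120 = -1/51840
⇒ 3j(4 5 7; 0 0 0)² = 280/21879, sgn +1
Racah Σ t=0..2: t=0:+1/3870720 t=1:−1/181440 t=2:+1/138240 = 23/11612160
⇒ 3j(4 5 7; 0 3 -3)² = 529/204204, sgn +1
4πI² = N·(3j₀)²·(3jₘ)² = 26450/537251
I = +1·√(0.0492321/4π) = 0.06259207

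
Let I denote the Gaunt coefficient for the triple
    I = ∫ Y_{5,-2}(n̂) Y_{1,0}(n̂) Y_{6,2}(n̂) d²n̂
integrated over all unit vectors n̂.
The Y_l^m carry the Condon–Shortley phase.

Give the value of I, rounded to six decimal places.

0.231133

m-sum 0 ✓  L=12 even ✓  4≤6≤6 ✓
Π(2lᵢ+1) = 11×3×13 = 429
triangle coeff Δ(5,1,6) = 1/858
Σ_t [0,0]: t=0:+1/14400 = 1/14400
(3j)²=6/143 [(5 1 6; 0 0 0)], sign=+1
Σ_t [0,0]: t=0:+1/30240 = 1/30240
(3j)²=16/429 [(5 1 6; -2 0 2)], sign=+1
⇒ 4πI² = 96/143
I = (+1)√(96/143/(4π)) = 0.23113338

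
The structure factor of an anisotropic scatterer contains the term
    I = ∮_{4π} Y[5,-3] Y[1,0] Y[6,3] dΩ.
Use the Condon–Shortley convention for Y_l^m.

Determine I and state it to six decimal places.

-0.212310

m-sum 0 ✓  L=12 even ✓  4≤6≤6 ✓
Π(2lᵢ+1) = 11×3×13 = 429
triangle coeff Δ(5,1,6) = 1/858
Σ_t [0,0]: t=0:+1/14400 = 1/14400
(3j)²=6/143 [(5 1 6; 0 0 0)], sign=+1
Σ_t [0,0]: t=0:+1/80640 = 1/80640
(3j)²=9/286 [(5 1 6; -3 0 3)], sign=-1
⇒ 4πI² = 81/143
I = (-1)√(81/143/(4π)) = -0.21230956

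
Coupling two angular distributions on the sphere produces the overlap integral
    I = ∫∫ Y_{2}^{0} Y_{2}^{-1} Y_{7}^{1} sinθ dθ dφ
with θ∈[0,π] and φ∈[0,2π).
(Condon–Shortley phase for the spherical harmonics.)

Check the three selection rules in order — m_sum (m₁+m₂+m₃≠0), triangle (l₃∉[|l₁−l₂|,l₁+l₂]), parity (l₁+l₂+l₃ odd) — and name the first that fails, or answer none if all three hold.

Σmᵢ = 0  ✓
l₃∈[|l₁−l₂|,l₁+l₂]=[0,4], have l₃=7  ✗
Σlᵢ = 11 ⇒ odd

triangle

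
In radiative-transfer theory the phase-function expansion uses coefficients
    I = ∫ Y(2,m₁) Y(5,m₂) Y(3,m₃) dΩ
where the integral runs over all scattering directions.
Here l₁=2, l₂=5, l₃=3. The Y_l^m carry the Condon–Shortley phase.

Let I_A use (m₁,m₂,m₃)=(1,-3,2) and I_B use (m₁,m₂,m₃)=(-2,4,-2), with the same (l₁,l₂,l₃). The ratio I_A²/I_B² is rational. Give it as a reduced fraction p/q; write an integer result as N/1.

8/9

l's match ⇒ only the (l;m) 3-j factors differ between A and B.
A: triangle coeff Δ(2,5,3) = 1/2310; Σ_t [1,1]: t=1:−1/720 = -1/720; (3j)²=8/165 [(2 5 3; 1 -3 2)], sign=+1
B: triangle coeff Δ(2,5,3) = 1/2310; Σ_t [4,4]: t=4:+1/2880 = 1/2880; (3j)²=3/55 [(2 5 3; -2 4 -2)], sign=-1
I_A²/I_B² = (8/165)/(3/55) = 8/9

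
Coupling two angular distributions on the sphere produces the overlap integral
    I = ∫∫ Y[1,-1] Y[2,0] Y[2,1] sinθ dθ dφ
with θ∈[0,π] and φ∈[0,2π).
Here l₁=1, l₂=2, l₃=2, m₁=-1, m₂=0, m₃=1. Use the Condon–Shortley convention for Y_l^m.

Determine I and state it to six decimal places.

L=5 odd ⇒ parity kills the (l;000) factor ⇒ I = 0

0.000000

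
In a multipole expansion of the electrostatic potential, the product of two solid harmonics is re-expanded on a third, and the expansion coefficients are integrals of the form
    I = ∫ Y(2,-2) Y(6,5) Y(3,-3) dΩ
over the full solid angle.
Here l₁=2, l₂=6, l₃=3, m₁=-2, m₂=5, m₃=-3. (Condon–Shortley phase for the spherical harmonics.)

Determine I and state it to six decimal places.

l₃=3 ∉ [4,8] — triangle fails ⇒ I = 0

0.000000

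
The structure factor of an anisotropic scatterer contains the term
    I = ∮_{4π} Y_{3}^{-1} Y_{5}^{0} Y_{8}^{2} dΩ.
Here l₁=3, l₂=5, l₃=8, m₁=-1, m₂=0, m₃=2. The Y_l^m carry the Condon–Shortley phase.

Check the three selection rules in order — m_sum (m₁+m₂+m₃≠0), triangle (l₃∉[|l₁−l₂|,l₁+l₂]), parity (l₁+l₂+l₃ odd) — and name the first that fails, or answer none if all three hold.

m_sum

azimuthal sum: -1 + 0 + 2 = 1  ✗
2 ≤ 8 ≤ 8 (triangle on l)
L = 3 + 5 + 8 = 16 (even)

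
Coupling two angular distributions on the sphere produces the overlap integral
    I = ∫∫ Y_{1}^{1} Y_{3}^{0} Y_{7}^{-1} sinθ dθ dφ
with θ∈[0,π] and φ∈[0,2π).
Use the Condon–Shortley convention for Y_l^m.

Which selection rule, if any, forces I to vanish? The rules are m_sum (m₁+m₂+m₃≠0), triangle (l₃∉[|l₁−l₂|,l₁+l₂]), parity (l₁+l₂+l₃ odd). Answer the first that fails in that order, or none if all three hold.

triangle

Σmᵢ = 0  ✓
l₃∈[|l₁−l₂|,l₁+l₂]=[2,4], have l₃=7  ✗
Σlᵢ = 11 ⇒ odd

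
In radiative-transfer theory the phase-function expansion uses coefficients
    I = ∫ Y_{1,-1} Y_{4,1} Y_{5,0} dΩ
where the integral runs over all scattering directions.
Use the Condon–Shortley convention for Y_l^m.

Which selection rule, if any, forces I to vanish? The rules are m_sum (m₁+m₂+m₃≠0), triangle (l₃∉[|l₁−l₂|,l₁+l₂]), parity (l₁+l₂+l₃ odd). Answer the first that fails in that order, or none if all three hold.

none

azimuthal sum: -1 + 1 + 0 = 0  ✓
3 ≤ 5 ≤ 5 (triangle on l)  ✓
L = 1 + 4 + 5 = 10 (even)  ✓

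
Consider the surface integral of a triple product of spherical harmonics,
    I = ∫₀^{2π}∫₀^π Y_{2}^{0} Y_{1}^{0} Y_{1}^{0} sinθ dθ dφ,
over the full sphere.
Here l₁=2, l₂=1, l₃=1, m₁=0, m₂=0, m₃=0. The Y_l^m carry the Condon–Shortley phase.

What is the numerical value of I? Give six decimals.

0.252313

Rules hold: Σm=0, L=4 even, 1≤1≤3.
N = 5·3·3 = 45
Δ = 2!·2!·0!/5! = 1/30
Racah Σ t=1..1: t=1:−1/1 = -1/1
⇒ 3j(2 1 1; 0 0 0)² = 2/15, sgn +1
(m-triple is (0,0,0) — same symbol as above.)
4πI² = N·(3j₀)²·(3jₘ)² = 4/5
I = +1·√(0.8/4π) = 0.25231325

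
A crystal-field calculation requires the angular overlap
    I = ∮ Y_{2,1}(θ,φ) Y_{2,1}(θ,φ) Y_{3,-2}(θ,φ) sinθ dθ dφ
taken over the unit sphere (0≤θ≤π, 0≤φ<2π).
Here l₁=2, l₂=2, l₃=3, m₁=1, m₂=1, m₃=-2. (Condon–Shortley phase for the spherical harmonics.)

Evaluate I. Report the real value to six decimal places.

L=7 odd ⇒ parity kills the (l;000) factor ⇒ I = 0

0.000000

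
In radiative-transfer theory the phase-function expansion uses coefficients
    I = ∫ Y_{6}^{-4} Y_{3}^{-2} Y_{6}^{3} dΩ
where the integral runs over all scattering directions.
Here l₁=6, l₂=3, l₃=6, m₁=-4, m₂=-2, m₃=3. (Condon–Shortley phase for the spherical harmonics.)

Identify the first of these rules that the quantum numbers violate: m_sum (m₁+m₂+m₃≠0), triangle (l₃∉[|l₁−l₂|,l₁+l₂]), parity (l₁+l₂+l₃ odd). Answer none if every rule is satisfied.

azimuthal sum: -4 − 2 + 3 = -3  ✗
3 ≤ 6 ≤ 9 (triangle on l)
L = 6 + 3 + 6 = 15 (odd)

m_sum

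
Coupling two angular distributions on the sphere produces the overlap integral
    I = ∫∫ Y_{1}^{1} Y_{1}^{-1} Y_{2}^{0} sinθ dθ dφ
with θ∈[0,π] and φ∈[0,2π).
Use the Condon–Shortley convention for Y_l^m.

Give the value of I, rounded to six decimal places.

0.126157

Checks pass: Σm=0; 4 even; l₃=2∈[0,2].
(2·1+1)(2·1+1)(2·2+1) = 45
Δ: 0! 2! 2! / 5! → 1/30
sum: t=0:+1/1 = 1/1
3j²(1 1 2; 0 0 0) = Δ·Π!·Σ² = 2/15  (sign +1)
sum: t=0:+1/4 = 1/4
3j²(1 1 2; 1 -1 0) = Δ·Π!·Σ² = 1/30  (sign +1)
combine: 4πI² = 45·2/15·1/30 = 1/5
take √, sign +1: I = 0.12615663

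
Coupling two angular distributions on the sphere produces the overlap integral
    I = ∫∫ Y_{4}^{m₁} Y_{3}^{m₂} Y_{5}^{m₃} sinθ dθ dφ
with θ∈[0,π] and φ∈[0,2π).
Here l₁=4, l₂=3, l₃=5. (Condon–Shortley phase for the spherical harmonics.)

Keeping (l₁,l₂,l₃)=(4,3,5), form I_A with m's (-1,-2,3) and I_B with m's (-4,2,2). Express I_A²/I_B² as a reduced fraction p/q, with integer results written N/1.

3/28

l's match ⇒ only the (l;m) 3-j factors differ between A and B.
A: triangle coeff Δ(4,3,5) = 1/180180; Σ_t [0,1]: t=0:+1/1440 t=1:−1/1152 = -1/5760; (3j)²=1/858 [(4 3 5; -1 -2 3)], sign=-1
B: triangle coeff Δ(4,3,5) = 1/180180; Σ_t [2,2]: t=2:+1/8640 = 1/8640; (3j)²=14/1287 [(4 3 5; -4 2 2)], sign=-1
I_A²/I_B² = (1/858)/(14/1287) = 3/28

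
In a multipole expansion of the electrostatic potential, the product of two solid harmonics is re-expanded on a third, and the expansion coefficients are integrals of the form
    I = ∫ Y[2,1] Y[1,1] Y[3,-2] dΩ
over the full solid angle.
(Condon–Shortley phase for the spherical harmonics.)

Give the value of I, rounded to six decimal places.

0.261169

Checks pass: Σm=0; 6 even; l₃=3∈[1,3].
(2·2+1)(2·1+1)(2·3+1) = 105
Δ: 0! 4! 2! / 7! → 1/105
sum: t=0:+1/4 = 1/4
3j²(2 1 3; 0 0 0) = Δ·Π!·Σ² = 3/35  (sign -1)
sum: t=0:+1/12 = 1/12
3j²(2 1 3; 1 1 -2) = Δ·Π!·Σ² = 2/21  (sign -1)
combine: 4πI² = 105·3/35·2/21 = 6/7
take √, sign +1: I = 0.26116903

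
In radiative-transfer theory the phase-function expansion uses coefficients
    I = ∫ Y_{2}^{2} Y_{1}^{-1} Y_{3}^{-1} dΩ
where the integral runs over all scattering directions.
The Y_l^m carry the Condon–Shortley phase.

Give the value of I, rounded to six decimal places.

-0.082589

m-sum 0 ✓  L=6 even ✓  1≤3≤3 ✓
Π(2lᵢ+1) = 5×3×7 = 105
triangle coeff Δ(2,1,3) = 1/105
Σ_t [0,0]: t=0:+1/4 = 1/4
(3j)²=3/35 [(2 1 3; 0 0 0)], sign=-1
Σ_t [0,0]: t=0:+1/48 = 1/48
(3j)²=1/105 [(2 1 3; 2 -1 -1)], sign=+1
⇒ 4πI² = 3/35
I = (-1)√(3/35/(4π)) = -0.08258890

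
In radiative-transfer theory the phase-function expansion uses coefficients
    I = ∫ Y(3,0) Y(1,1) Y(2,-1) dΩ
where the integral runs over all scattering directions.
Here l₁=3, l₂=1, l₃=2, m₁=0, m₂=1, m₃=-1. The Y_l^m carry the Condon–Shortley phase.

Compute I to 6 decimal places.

0.143048

Rules hold: Σm=0, L=6 even, 2≤2≤4.
N = 7·3·5 = 105
Δ = 2!·4!·0!/7! = 1/105
Racah Σ t=1..1: t=1:−1/4 = -1/4
⇒ 3j(3 1 2; 0 0 0)² = 3/35, sgn -1
Racah Σ t=2..2: t=2:+1/12 = 1/12
⇒ 3j(3 1 2; 0 1 -1)² = 1/35, sgn -1
4πI² = N·(3j₀)²·(3jₘ)² = 9/35
I = +1·√(0.257143/4π) = 0.14304817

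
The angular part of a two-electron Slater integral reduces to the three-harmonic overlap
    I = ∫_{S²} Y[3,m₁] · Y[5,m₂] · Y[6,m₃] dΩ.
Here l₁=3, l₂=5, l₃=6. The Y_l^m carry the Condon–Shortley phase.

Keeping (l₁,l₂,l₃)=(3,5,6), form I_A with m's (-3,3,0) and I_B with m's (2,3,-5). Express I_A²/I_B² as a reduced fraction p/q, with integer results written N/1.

14/33

Same 3,5,6: normalisation and zero-m 3j drop out of the ratio.
A: Δ: 2! 4! 8! / 15! → 1/675675; sum: t=2:+1/69120 = 1/69120; 3j²(3 5 6; -3 3 0) = Δ·Π!·Σ² = 4/429  (sign +1)
B: Δ: 2! 4! 8! / 15! → 1/675675; sum: t=0:+1/483840 t=1:−1/120960 = -1/161280; 3j²(3 5 6; 2 3 -5) = Δ·Π!·Σ² = 2/91  (sign +1)
I_A²/I_B² = (4/429)/(2/91) = 14/33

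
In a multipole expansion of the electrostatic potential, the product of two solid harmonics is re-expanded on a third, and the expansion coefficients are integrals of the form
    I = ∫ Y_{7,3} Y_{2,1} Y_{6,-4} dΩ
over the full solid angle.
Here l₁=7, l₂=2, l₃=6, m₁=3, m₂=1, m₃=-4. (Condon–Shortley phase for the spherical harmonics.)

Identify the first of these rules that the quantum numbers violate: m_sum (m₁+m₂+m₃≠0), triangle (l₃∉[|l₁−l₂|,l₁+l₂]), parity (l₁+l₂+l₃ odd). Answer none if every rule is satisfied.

Σmᵢ = 0  ✓
l₃∈[|l₁−l₂|,l₁+l₂]=[5,9], have l₃=6  ✓
Σlᵢ = 15 ⇒ odd  ✗

parity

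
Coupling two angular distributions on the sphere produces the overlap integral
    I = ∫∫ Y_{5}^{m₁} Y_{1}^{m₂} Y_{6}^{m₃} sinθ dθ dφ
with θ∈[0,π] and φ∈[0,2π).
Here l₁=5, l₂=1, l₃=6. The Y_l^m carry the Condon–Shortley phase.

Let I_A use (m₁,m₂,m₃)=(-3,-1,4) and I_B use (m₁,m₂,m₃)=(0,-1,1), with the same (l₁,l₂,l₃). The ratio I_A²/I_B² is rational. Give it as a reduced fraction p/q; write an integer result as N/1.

Shared (l₁,l₂,l₃)=(5,1,6): N and (l;000)² cancel in I_A²/I_B².
A: Δ = 0!·10!·2!/13! = 1/858; Racah Σ t=0..0: t=0:+1/161280 = 1/161280; ⇒ 3j(5 1 6; -3 -1 4)² = 15/286, sgn +1
B: Δ = 0!·10!·2!/13! = 1/858; Racah Σ t=0..0: t=0:+1/28800 = 1/28800; ⇒ 3j(5 1 6; 0 -1 1)² = 7/286, sgn -1
I_A²/I_B² = (15/286)/(7/286) = 15/7

15/7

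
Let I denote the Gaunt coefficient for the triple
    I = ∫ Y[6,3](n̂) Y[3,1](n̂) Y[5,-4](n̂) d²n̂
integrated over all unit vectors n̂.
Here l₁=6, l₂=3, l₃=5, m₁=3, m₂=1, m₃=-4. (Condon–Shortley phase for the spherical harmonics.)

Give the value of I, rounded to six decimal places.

0.176531

Rules hold: Σm=0, L=14 even, 3≤5≤9.
N = 13·7·11 = 1001
Δ = 4!·8!·2!/15! = 1/675675
Racah Σ t=1..3: t=1:−1/8640 t=2:+1/2304 t=3:−1/8640 = 7/34560
⇒ 3j(6 3 5; 0 0 0)² = 7/429, sgn -1
Racah Σ t=2..3: t=2:+1/40320 t=3:−1/241920 = 1/48384
⇒ 3j(6 3 5; 3 1 -4)² = 24/1001, sgn -1
4πI² = N·(3j₀)²·(3jₘ)² = 56/143
I = +1·√(0.391608/4π) = 0.17653103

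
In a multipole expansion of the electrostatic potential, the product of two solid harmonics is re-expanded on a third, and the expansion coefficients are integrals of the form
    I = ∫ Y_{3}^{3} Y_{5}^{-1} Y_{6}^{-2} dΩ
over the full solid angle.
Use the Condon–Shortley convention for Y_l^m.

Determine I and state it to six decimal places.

Rules hold: Σm=0, L=14 even, 2≤6≤8.
N = 7·11·13 = 1001
Δ = 2!·4!·8!/15! = 1/675675
Racah Σ t=0..2: t=0:+1/8640 t=1:−1/2304 t=2:+1/8640 = -7/34560
⇒ 3j(3 5 6; 0 0 0)² = 7/429, sgn -1
Racah Σ t=0..0: t=0:+1/27648 = 1/27648
⇒ 3j(3 5 6; 3 -1 -2)² = 10/429, sgn +1
4πI² = N·(3j₀)²·(3jₘ)² = 490/1287
I = -1·√(0.38073/4π) = -0.17406195

-0.174062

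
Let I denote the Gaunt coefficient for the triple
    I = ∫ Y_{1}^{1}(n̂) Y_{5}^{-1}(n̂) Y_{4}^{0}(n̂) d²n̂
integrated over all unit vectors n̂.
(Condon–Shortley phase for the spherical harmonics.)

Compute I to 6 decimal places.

Rules hold: Σm=0, L=10 even, 4≤4≤6.
N = 3·11·9 = 297
Δ = 2!·0!·8!/11! = 1/495
Racah Σ t=1..1: t=1:−1/576 = -1/576
⇒ 3j(1 5 4; 0 0 0)² = 5/99, sgn -1
Racah Σ t=0..0: t=0:+1/1152 = 1/1152
⇒ 3j(1 5 4; 1 -1 0)² = 1/33, sgn +1
4πI² = N·(3j₀)²·(3jₘ)² = 5/11
I = -1·√(0.454545/4π) = -0.19018827

-0.190188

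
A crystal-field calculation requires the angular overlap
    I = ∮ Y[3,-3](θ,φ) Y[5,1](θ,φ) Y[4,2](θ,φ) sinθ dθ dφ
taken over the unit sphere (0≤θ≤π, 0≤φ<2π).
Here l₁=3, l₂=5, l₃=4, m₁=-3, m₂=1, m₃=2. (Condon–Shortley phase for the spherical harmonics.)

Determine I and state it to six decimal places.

0.143662

Rules hold: Σm=0, L=12 even, 2≤4≤8.
N = 7·11·9 = 693
Δ = 4!·2!·6!/13! = 1/180180
Racah Σ t=1..3: t=1:−1/576 t=2:+1/144 t=3:−1/576 = 1/288
⇒ 3j(3 5 4; 0 0 0)² = 20/1001, sgn +1
Racah Σ t=4..4: t=4:+1/2304 = 1/2304
⇒ 3j(3 5 4; -3 1 2)² = 75/4004, sgn +1
4πI² = N·(3j₀)²·(3jₘ)² = 3375/13013
I = +1·√(0.259356/4π) = 0.14366244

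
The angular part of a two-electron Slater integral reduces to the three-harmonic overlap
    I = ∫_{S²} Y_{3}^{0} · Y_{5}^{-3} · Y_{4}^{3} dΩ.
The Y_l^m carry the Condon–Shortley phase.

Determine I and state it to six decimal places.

m-sum 0 ✓  L=12 even ✓  2≤4≤8 ✓
Π(2lᵢ+1) = 7×11×9 = 693
triangle coeff Δ(3,5,4) = 1/180180
Σ_t [1,3]: t=1:−1/576 t=2:+1/144 t=3:−1/576 = 1/288
(3j)²=20/1001 [(3 5 4; 0 0 0)], sign=+1
Σ_t [1,2]: t=1:−1/1440 t=2:+1/2880 = -1/2880
(3j)²=7/715 [(3 5 4; 0 -3 3)], sign=+1
⇒ 4πI² = 252/1859
I = (+1)√(252/1859/(4π)) = 0.10386175

0.103862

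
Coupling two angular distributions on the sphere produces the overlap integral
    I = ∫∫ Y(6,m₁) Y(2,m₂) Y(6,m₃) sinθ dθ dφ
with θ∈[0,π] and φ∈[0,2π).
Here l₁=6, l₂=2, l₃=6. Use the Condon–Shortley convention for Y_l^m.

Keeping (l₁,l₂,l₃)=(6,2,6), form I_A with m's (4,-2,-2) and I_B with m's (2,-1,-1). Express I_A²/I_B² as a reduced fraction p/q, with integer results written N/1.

3/1

Shared (l₁,l₂,l₃)=(6,2,6): N and (l;000)² cancel in I_A²/I_B².
A: Δ = 2!·10!·2!/15! = 1/90090; Racah Σ t=0..0: t=0:+1/322560 = 1/322560; ⇒ 3j(6 2 6; 4 -2 -2)² = 18/1001, sgn +1
B: Δ = 2!·10!·2!/15! = 1/90090; Racah Σ t=0..1: t=0:+1/34560 t=1:−1/60480 = 1/80640; ⇒ 3j(6 2 6; 2 -1 -1)² = 6/1001, sgn -1
I_A²/I_B² = (18/1001)/(6/1001) = 3/1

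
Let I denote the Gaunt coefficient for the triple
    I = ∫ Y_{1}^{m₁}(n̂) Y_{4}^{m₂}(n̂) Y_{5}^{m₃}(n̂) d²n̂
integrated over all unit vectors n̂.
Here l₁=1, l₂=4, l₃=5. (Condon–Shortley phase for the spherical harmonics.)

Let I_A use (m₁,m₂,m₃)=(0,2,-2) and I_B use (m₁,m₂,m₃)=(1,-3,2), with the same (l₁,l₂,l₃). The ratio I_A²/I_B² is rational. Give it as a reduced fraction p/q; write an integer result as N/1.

7/1

Shared (l₁,l₂,l₃)=(1,4,5): N and (l;000)² cancel in I_A²/I_B².
A: Δ = 0!·2!·8!/11! = 1/495; Racah Σ t=0..0: t=0:+1/1440 = 1/1440; ⇒ 3j(1 4 5; 0 2 -2)² = 7/165, sgn -1
B: Δ = 0!·2!·8!/11! = 1/495; Racah Σ t=0..0: t=0:+1/10080 = 1/10080; ⇒ 3j(1 4 5; 1 -3 2)² = 1/165, sgn -1
I_A²/I_B² = (7/165)/(1/165) = 7/1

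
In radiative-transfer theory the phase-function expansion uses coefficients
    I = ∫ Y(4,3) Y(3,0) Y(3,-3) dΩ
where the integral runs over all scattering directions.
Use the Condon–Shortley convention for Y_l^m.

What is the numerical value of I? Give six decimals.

0.203551

m-sum 0 ✓  L=10 even ✓  1≤3≤7 ✓
Π(2lᵢ+1) = 9×7×7 = 441
triangle coeff Δ(4,3,3) = 1/34650
Σ_t [1,3]: t=1:−1/72 t=2:+1/16 t=3:−1/72 = 5/144
(3j)²=2/77 [(4 3 3; 0 0 0)], sign=-1
Σ_t [1,1]: t=1:−1/288 = -1/288
(3j)²=1/22 [(4 3 3; 3 0 -3)], sign=-1
⇒ 4πI² = 63/121
I = (+1)√(63/121/(4π)) = 0.20355073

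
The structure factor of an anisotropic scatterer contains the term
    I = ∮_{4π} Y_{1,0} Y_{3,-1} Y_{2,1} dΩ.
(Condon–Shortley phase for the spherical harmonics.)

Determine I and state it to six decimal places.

Rules hold: Σm=0, L=6 even, 2≤2≤4.
N = 3·7·5 = 105
Δ = 2!·0!·4!/7! = 1/105
Racah Σ t=1..1: t=1:−1/4 = -1/4
⇒ 3j(1 3 2; 0 0 0)² = 3/35, sgn -1
Racah Σ t=1..1: t=1:−1/6 = -1/6
⇒ 3j(1 3 2; 0 -1 1)² = 8/105, sgn +1
4πI² = N·(3j₀)²·(3jₘ)² = 24/35
I = -1·√(0.685714/4π) = -0.23359668

-0.233597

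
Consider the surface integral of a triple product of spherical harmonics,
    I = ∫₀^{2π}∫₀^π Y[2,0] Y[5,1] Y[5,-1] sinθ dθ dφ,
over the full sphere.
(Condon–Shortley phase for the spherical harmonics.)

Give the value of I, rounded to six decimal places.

m-sum 0 ✓  L=12 even ✓  3≤5≤7 ✓
Π(2lᵢ+1) = 5×11×11 = 605
triangle coeff Δ(2,5,5) = 1/38610
Σ_t [0,2]: t=0:+1/2880 t=1:−1/576 t=2:+1/2880 = -1/960
(3j)²=10/429 [(2 5 5; 0 0 0)], sign=+1
Σ_t [0,2]: t=0:+1/5760 t=1:−1/720 t=2:+1/2304 = -1/1280
(3j)²=27/1430 [(2 5 5; 0 1 -1)], sign=-1
⇒ 4πI² = 45/169
I = (-1)√(45/169/(4π)) = -0.14556534

-0.145565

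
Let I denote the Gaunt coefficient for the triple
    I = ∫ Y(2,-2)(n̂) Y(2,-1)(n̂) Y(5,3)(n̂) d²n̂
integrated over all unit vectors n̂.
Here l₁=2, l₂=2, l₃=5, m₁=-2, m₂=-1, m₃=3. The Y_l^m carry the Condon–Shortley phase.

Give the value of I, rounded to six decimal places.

0.000000

l₃=5 ∉ [0,4] — triangle fails ⇒ I = 0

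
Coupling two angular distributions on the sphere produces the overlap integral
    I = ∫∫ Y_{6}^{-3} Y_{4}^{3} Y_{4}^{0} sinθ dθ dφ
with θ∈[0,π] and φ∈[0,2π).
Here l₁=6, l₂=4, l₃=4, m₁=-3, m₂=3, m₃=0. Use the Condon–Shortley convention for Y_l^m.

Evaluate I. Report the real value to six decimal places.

0.123195

Rules hold: Σm=0, L=14 even, 2≤4≤10.
N = 13·9·9 = 1053
Δ = 6!·6!·2!/15! = 1/1261260
Racah Σ t=2..4: t=2:+1/4608 t=3:−1/1296 t=4:+1/4608 = -7/20736
⇒ 3j(6 4 4; 0 0 0)² = 20/1287, sgn -1
Racah Σ t=5..6: t=5:−1/11520 t=6:+1/25920 = -1/20736
⇒ 3j(6 4 4; -3 3 0)² = 5/429, sgn -1
4πI² = N·(3j₀)²·(3jₘ)² = 300/1573
I = +1·√(0.190718/4π) = 0.12319450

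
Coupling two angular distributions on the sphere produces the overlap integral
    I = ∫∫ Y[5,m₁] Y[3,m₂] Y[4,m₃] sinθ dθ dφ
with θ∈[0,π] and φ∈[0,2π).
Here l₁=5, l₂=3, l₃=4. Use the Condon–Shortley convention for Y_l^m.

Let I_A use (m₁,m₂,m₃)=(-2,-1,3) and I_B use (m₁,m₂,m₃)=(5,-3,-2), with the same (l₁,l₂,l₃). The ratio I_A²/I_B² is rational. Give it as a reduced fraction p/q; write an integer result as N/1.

l's match ⇒ only the (l;m) 3-j factors differ between A and B.
A: triangle coeff Δ(5,3,4) = 1/180180; Σ_t [1,2]: t=1:−1/4320 t=2:+1/960 = 7/8640; (3j)²=343/12870 [(5 3 4; -2 -1 3)], sign=-1
B: triangle coeff Δ(5,3,4) = 1/180180; Σ_t [0,0]: t=0:+1/34560 = 1/34560; (3j)²=5/286 [(5 3 4; 5 -3 -2)], sign=+1
I_A²/I_B² = (343/12870)/(5/286) = 343/225

343/225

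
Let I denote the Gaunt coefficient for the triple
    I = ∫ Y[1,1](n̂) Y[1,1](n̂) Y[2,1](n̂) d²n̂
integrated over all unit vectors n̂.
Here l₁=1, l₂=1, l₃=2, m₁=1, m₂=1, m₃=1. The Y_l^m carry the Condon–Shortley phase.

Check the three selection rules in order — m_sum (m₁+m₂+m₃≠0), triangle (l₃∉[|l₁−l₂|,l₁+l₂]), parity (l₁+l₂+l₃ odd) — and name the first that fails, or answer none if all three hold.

m₁+m₂+m₃ = 1 + 1 + 1 = 3  ✗
triangle: |1−1|=0 ≤ l₃=2 ≤ 1+1=2
parity: l₁+l₂+l₃ = 4 is even

m_sum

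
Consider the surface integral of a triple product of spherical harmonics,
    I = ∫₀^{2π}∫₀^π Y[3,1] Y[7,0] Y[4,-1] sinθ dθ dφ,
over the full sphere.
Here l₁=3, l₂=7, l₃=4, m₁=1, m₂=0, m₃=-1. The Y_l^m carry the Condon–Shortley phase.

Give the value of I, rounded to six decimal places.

Checks pass: Σm=0; 14 even; l₃=4∈[4,10].
(2·3+1)(2·7+1)(2·4+1) = 945
Δ: 6! 0! 8! / 15! → 1/45045
sum: t=3:−1/20736 = -1/20736
3j²(3 7 4; 0 0 0) = Δ·Π!·Σ² = 35/1287  (sign -1)
sum: t=2:+1/34560 = 1/34560
3j²(3 7 4; 1 0 -1) = Δ·Π!·Σ² = 7/429  (sign -1)
combine: 4πI² = 945·35/1287·7/429 = 8575/20449
take √, sign +1: I = 0.18267373

0.182674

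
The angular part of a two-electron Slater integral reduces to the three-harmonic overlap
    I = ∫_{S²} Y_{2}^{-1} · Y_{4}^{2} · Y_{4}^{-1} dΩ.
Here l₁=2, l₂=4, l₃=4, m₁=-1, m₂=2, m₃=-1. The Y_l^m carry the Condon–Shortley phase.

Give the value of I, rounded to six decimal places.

Checks pass: Σm=0; 10 even; l₃=4∈[2,6].
(2·2+1)(2·4+1)(2·4+1) = 405
Δ: 2! 2! 6! / 11! → 1/13860
sum: t=0:+1/192 t=1:−1/36 t=2:+1/192 = -5/288
3j²(2 4 4; 0 0 0) = Δ·Π!·Σ² = 20/693  (sign -1)
sum: t=1:−1/240 t=2:+1/96 = 1/160
3j²(2 4 4; -1 2 -1) = Δ·Π!·Σ² = 27/1540  (sign -1)
combine: 4πI² = 405·20/693·27/1540 = 1215/5929
take √, sign +1: I = 0.12770047

0.127700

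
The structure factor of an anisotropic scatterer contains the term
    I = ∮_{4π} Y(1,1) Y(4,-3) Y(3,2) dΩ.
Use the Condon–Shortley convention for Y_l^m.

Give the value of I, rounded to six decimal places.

m-sum 0 ✓  L=8 even ✓  3≤3≤5 ✓
Π(2lᵢ+1) = 3×9×7 = 189
triangle coeff Δ(1,4,3) = 1/252
Σ_t [1,1]: t=1:−1/36 = -1/36
(3j)²=4/63 [(1 4 3; 0 0 0)], sign=+1
Σ_t [0,0]: t=0:+1/240 = 1/240
(3j)²=1/12 [(1 4 3; 1 -3 2)], sign=-1
⇒ 4πI² = 1/1
I = (-1)√(1/1/(4π)) = -0.28209479

-0.282095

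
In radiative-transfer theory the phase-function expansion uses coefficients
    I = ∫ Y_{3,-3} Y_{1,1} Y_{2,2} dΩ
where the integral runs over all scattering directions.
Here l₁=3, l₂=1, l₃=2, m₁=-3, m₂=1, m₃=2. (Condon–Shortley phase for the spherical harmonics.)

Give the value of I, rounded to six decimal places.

-0.319865

Checks pass: Σm=0; 6 even; l₃=2∈[2,4].
(2·3+1)(2·1+1)(2·2+1) = 105
Δ: 2! 4! 0! / 7! → 1/105
sum: t=1:−1/4 = -1/4
3j²(3 1 2; 0 0 0) = Δ·Π!·Σ² = 3/35  (sign -1)
sum: t=2:+1/48 = 1/48
3j²(3 1 2; -3 1 2) = Δ·Π!·Σ² = 1/7  (sign +1)
combine: 4πI² = 105·3/35·1/7 = 9/7
take √, sign -1: I = -0.31986543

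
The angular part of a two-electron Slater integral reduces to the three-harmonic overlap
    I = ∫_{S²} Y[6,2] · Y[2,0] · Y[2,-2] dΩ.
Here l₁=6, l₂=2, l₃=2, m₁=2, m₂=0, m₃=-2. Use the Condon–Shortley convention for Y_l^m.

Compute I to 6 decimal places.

0.000000

triangle: need 4≤l₃≤8, have 2; I=0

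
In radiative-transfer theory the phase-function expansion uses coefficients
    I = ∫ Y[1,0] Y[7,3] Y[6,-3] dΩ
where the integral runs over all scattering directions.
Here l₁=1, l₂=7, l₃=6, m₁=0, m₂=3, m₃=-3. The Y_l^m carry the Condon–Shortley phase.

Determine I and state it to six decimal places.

m-sum 0 ✓  L=14 even ✓  6≤6≤8 ✓
Π(2lᵢ+1) = 3×15×13 = 585
triangle coeff Δ(1,7,6) = 1/1365
Σ_t [1,1]: t=1:−1/518400 = -1/518400
(3j)²=7/195 [(1 7 6; 0 0 0)], sign=-1
Σ_t [1,1]: t=1:−1/2177280 = -1/2177280
(3j)²=8/273 [(1 7 6; 0 3 -3)], sign=+1
⇒ 4πI² = 8/13
I = (-1)√(8/13/(4π)) = -0.22129336

-0.221293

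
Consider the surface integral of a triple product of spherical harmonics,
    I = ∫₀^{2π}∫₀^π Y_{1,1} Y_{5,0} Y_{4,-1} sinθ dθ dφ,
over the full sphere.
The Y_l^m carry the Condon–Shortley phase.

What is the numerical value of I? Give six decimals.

0.155288

Checks pass: Σm=0; 10 even; l₃=4∈[4,6].
(2·1+1)(2·5+1)(2·4+1) = 297
Δ: 2! 0! 8! / 11! → 1/495
sum: t=1:−1/576 = -1/576
3j²(1 5 4; 0 0 0) = Δ·Π!·Σ² = 5/99  (sign -1)
sum: t=0:+1/1440 = 1/1440
3j²(1 5 4; 1 0 -1) = Δ·Π!·Σ² = 2/99  (sign -1)
combine: 4πI² = 297·5/99·2/99 = 10/33
take √, sign +1: I = 0.15528807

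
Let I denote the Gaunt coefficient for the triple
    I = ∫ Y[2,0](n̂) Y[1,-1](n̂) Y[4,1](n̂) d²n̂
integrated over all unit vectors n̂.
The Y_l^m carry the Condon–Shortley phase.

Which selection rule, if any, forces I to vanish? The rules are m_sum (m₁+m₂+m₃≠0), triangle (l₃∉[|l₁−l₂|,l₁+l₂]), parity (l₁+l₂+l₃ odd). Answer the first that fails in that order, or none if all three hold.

azimuthal sum: 0 − 1 + 1 = 0  ✓
1 ≤ 4 ≤ 3 (triangle on l)  ✗
L = 2 + 1 + 4 = 7 (odd)

triangle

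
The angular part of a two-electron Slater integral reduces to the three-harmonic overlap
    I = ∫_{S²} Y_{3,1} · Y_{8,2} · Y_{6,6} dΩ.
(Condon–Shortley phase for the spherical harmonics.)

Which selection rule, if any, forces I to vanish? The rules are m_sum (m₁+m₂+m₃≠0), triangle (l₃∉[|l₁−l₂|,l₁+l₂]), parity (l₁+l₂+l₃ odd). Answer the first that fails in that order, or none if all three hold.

Σmᵢ = 9  ✗
l₃∈[|l₁−l₂|,l₁+l₂]=[5,11], have l₃=6
Σlᵢ = 17 ⇒ odd

m_sum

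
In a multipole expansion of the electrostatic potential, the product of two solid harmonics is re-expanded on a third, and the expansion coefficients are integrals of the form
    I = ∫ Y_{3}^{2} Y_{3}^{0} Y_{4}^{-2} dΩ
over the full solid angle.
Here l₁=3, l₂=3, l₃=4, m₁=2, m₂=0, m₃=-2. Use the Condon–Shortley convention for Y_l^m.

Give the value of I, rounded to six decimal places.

m-sum 0 ✓  L=10 even ✓  0≤4≤6 ✓
Π(2lᵢ+1) = 7×7×9 = 441
triangle coeff Δ(3,3,4) = 1/34650
Σ_t [0,2]: t=0:+1/72 t=1:−1/16 t=2:+1/72 = -5/144
(3j)²=2/77 [(3 3 4; 0 0 0)], sign=-1
Σ_t [0,1]: t=0:+1/72 t=1:−1/96 = 1/288
(3j)²=1/462 [(3 3 4; 2 0 -2)], sign=+1
⇒ 4πI² = 3/121
I = (-1)√(3/121/(4π)) = -0.04441841

-0.044418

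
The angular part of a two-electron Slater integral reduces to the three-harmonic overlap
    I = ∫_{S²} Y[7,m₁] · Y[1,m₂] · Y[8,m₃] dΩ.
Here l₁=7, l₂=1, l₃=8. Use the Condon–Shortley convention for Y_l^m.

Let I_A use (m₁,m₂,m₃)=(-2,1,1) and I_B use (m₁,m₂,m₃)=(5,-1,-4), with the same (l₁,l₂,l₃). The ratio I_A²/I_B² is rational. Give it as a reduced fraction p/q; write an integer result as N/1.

Shared (l₁,l₂,l₃)=(7,1,8): N and (l;000)² cancel in I_A²/I_B².
A: Δ = 0!·14!·2!/17! = 1/2040; Racah Σ t=0..0: t=0:+1/87091200 = 1/87091200; ⇒ 3j(7 1 8; -2 1 1)² = 7/680, sgn -1
B: Δ = 0!·14!·2!/17! = 1/2040; Racah Σ t=0..0: t=0:+1/1916006400 = 1/1916006400; ⇒ 3j(7 1 8; 5 -1 -4)² = 1/340, sgn +1
I_A²/I_B² = (7/680)/(1/340) = 7/2

7/2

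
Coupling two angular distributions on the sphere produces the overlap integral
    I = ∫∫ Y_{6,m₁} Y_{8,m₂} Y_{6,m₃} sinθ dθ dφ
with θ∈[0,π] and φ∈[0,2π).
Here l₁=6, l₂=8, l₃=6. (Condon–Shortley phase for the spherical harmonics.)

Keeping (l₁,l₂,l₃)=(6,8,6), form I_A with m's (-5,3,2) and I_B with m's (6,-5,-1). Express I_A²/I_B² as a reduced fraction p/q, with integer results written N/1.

8/13

Shared (l₁,l₂,l₃)=(6,8,6): N and (l;000)² cancel in I_A²/I_B².
A: Δ = 8!·4!·8!/21! = 1/1309458150; Racah Σ t=7..8: t=7:−1/69672960 t=8:+1/174182400 = -1/116121600; ⇒ 3j(6 8 6; -5 3 2)² = 44/4199, sgn -1
B: Δ = 8!·4!·8!/21! = 1/1309458150; Racah Σ t=0..0: t=0:+1/696729600 = 1/696729600; ⇒ 3j(6 8 6; 6 -5 -1)² = 11/646, sgn -1
I_A²/I_B² = (44/4199)/(11/646) = 8/13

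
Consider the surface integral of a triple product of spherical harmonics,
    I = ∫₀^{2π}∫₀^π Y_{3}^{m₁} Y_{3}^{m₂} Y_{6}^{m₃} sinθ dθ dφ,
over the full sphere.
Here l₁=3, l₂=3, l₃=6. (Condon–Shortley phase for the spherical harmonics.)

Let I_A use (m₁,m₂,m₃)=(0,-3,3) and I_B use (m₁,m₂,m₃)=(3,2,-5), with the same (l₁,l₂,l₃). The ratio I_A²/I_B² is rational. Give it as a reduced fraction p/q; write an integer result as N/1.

Same 3,3,6: normalisation and zero-m 3j drop out of the ratio.
A: Δ: 0! 6! 6! / 13! → 1/12012; sum: t=0:+1/25920 = 1/25920; 3j²(3 3 6; 0 -3 3) = Δ·Π!·Σ² = 1/143  (sign -1)
B: Δ: 0! 6! 6! / 13! → 1/12012; sum: t=0:+1/86400 = 1/86400; 3j²(3 3 6; 3 2 -5) = Δ·Π!·Σ² = 1/26  (sign -1)
I_A²/I_B² = (1/143)/(1/26) = 2/11

2/11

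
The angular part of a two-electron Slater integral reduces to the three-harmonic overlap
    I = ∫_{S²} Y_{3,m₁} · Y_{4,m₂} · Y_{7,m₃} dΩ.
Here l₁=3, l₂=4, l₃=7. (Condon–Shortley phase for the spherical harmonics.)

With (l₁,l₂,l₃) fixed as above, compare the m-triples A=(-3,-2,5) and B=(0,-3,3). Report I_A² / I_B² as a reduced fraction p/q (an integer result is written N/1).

77/40

Shared (l₁,l₂,l₃)=(3,4,7): N and (l;000)² cancel in I_A²/I_B².
A: Δ = 0!·6!·8!/15! = 1/45045; Racah Σ t=0..0: t=0:+1/1036800 = 1/1036800; ⇒ 3j(3 4 7; -3 -2 5)² = 4/195, sgn +1
B: Δ = 0!·6!·8!/15! = 1/45045; Racah Σ t=0..0: t=0:+1/181440 = 1/181440; ⇒ 3j(3 4 7; 0 -3 3)² = 32/3003, sgn +1
I_A²/I_B² = (4/195)/(32/3003) = 77/40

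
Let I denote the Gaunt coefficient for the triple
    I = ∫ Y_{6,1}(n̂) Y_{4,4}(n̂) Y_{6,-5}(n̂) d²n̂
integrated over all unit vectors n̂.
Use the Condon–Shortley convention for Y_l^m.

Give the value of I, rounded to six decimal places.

Checks pass: Σm=0; 16 even; l₃=6∈[2,10].
(2·6+1)(2·4+1)(2·6+1) = 1521
Δ: 4! 8! 4! / 17! → 1/15315300
sum: t=0:+1/829440 t=1:−1/25920 t=2:+1/9216 t=3:−1/25920 t=4:+1/829440 = 7/207360
3j²(6 4 6; 0 0 0) = Δ·Π!·Σ² = 28/2431  (sign +1)
sum: t=4:+1/2903040 = 1/2903040
3j²(6 4 6; 1 4 -5) = Δ·Π!·Σ² = 5/663  (sign -1)
combine: 4πI² = 1521·28/2431·5/663 = 420/3179
take √, sign -1: I = -0.10253555

-0.102536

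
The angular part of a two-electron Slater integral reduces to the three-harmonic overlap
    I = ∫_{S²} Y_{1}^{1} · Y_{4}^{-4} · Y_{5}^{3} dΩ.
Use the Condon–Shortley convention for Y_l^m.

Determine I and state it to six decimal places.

-0.049106

Checks pass: Σm=0; 10 even; l₃=5∈[3,5].
(2·1+1)(2·4+1)(2·5+1) = 297
Δ: 0! 2! 8! / 11! → 1/495
sum: t=0:+1/576 = 1/576
3j²(1 4 5; 0 0 0) = Δ·Π!·Σ² = 5/99  (sign -1)
sum: t=0:+1/80640 = 1/80640
3j²(1 4 5; 1 -4 3) = Δ·Π!·Σ² = 1/495  (sign +1)
combine: 4πI² = 297·5/99·1/495 = 1/33
take √, sign -1: I = -0.04910640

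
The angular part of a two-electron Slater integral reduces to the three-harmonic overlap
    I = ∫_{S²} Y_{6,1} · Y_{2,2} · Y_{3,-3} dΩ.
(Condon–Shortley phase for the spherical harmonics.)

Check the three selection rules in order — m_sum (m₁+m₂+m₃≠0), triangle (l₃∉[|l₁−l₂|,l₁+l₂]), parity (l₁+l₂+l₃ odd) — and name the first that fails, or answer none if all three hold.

Σmᵢ = 0  ✓
l₃∈[|l₁−l₂|,l₁+l₂]=[4,8], have l₃=3  ✗
Σlᵢ = 11 ⇒ odd

triangle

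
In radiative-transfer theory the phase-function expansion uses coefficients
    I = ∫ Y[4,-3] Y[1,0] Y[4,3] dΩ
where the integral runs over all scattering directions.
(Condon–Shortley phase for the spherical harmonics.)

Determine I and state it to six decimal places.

Σlᵢ=9 odd — θ-integrand is odd under cosθ→−cosθ; I=0

0.000000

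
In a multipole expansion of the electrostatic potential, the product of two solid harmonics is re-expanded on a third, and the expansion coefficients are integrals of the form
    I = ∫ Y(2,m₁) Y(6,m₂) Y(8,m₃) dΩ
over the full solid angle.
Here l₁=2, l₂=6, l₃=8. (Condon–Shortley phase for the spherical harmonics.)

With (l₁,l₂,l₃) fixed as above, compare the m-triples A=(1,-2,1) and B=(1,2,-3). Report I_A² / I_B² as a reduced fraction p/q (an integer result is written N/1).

l's match ⇒ only the (l;m) 3-j factors differ between A and B.
A: triangle coeff Δ(2,6,8) = 1/30940; Σ_t [0,0]: t=0:+1/5806080 = 1/5806080; (3j)²=9/884 [(2 6 8; 1 -2 1)], sign=-1
B: triangle coeff Δ(2,6,8) = 1/30940; Σ_t [0,0]: t=0:+1/5806080 = 1/5806080; (3j)²=165/6188 [(2 6 8; 1 2 -3)], sign=-1
I_A²/I_B² = (9/884)/(165/6188) = 21/55

21/55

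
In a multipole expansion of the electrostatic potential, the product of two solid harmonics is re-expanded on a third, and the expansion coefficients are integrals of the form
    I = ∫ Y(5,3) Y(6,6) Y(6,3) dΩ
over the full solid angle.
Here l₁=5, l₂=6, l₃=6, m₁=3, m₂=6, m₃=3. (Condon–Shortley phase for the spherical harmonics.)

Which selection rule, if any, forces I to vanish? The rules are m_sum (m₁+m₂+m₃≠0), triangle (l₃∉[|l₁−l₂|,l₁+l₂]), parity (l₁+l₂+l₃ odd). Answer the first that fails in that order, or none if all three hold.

m_sum

m₁+m₂+m₃ = 3 + 6 + 3 = 12  ✗
triangle: |5−6|=1 ≤ l₃=6 ≤ 5+6=11
parity: l₁+l₂+l₃ = 17 is odd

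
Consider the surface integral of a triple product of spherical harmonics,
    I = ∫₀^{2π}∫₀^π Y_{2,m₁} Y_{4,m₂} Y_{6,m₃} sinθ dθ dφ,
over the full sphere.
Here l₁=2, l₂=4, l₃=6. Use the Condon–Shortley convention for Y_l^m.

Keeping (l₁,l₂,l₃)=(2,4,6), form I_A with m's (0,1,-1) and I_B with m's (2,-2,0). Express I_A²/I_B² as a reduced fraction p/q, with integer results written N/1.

l's match ⇒ only the (l;m) 3-j factors differ between A and B.
A: triangle coeff Δ(2,4,6) = 1/6435; Σ_t [0,0]: t=0:+1/2880 = 1/2880; (3j)²=14/429 [(2 4 6; 0 1 -1)], sign=-1
B: triangle coeff Δ(2,4,6) = 1/6435; Σ_t [0,0]: t=0:+1/34560 = 1/34560; (3j)²=1/429 [(2 4 6; 2 -2 0)], sign=+1
I_A²/I_B² = (14/429)/(1/429) = 14/1

14/1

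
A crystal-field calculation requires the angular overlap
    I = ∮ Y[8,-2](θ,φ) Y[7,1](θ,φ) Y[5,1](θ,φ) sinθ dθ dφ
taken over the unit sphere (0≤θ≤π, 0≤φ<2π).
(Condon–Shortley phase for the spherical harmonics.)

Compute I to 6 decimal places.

0.110370

m-sum 0 ✓  L=20 even ✓  1≤5≤15 ✓
Π(2lᵢ+1) = 17×15×11 = 2805
triangle coeff Δ(8,7,5) = 1/814773960
Σ_t [3,7]: t=3:−1/87091200 t=4:+1/4976640 t=5:−1/2073600 t=6:+1/4976640 t=7:−1/87091200 = -1/9676800
(3j)²=360/46189 [(8 7 5; 0 0 0)], sign=+1
Σ_t [4,8]: t=4:+1/298598400 t=5:−1/10368000 t=6:+1/3317760 t=7:−1/6531840 t=8:+1/92897280 = 197/2985984000
(3j)²=38809/5542680 [(8 7 5; -2 1 1)], sign=+1
⇒ 4πI² = 1746405/11408683
I = (+1)√(1746405/11408683/(4π)) = 0.11036968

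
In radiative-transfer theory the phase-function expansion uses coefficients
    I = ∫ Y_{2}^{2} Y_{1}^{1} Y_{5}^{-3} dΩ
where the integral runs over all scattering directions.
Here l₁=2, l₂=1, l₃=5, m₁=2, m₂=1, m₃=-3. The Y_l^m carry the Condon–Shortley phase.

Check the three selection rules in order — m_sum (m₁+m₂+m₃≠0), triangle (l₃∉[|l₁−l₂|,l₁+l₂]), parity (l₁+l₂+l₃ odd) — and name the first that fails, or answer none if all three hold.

Σmᵢ = 0  ✓
l₃∈[|l₁−l₂|,l₁+l₂]=[1,3], have l₃=5  ✗
Σlᵢ = 8 ⇒ even

triangle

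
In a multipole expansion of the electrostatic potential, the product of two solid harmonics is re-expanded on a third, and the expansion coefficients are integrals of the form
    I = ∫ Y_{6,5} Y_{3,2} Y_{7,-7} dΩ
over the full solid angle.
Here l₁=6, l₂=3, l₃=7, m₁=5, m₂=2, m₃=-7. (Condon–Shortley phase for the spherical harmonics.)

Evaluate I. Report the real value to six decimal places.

Rules hold: Σm=0, L=16 even, 3≤7≤9.
N = 13·7·15 = 1365
Δ = 2!·10!·4!/17! = 1/2042040
Racah Σ t=0..2: t=0:+1/207360 t=1:−1/57600 t=2:+1/207360 = -1/129600
⇒ 3j(6 3 7; 0 0 0)² = 168/12155, sgn +1
Racah Σ t=1..1: t=1:−1/87091200 = -1/87091200
⇒ 3j(6 3 7; 5 2 -7)² = 11/408, sgn -1
4πI² = N·(3j₀)²·(3jₘ)² = 147/289
I = -1·√(0.508651/4π) = -0.20118927

-0.201189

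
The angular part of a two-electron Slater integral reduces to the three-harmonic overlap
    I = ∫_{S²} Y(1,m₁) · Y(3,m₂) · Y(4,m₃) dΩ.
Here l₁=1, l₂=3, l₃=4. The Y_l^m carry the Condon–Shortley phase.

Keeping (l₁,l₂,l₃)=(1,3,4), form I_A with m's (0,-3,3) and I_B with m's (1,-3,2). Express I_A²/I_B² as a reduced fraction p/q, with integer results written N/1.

Shared (l₁,l₂,l₃)=(1,3,4): N and (l;000)² cancel in I_A²/I_B².
A: Δ = 0!·2!·6!/9! = 1/252; Racah Σ t=0..0: t=0:+1/720 = 1/720; ⇒ 3j(1 3 4; 0 -3 3)² = 1/36, sgn -1
B: Δ = 0!·2!·6!/9! = 1/252; Racah Σ t=0..0: t=0:+1/1440 = 1/1440; ⇒ 3j(1 3 4; 1 -3 2)² = 1/252, sgn +1
I_A²/I_B² = (1/36)/(1/252) = 7/1

7/1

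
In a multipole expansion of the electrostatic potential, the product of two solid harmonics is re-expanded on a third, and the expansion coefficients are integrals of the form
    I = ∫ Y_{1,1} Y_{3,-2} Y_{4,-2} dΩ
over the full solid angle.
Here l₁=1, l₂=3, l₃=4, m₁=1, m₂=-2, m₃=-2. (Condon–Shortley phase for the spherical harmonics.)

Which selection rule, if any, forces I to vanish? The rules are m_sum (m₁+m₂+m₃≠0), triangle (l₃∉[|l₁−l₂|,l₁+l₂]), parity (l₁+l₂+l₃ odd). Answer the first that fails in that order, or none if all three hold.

m₁+m₂+m₃ = 1 − 2 − 2 = -3  ✗
triangle: |1−3|=2 ≤ l₃=4 ≤ 1+3=4
parity: l₁+l₂+l₃ = 8 is even

m_sum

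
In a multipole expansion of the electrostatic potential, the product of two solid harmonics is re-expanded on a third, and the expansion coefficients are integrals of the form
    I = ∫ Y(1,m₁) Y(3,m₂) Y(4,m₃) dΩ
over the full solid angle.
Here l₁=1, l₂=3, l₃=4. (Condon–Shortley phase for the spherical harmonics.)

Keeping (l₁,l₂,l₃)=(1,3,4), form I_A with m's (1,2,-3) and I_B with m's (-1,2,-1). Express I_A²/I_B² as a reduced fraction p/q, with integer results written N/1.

7/1

Same 1,3,4: normalisation and zero-m 3j drop out of the ratio.
A: Δ: 0! 2! 6! / 9! → 1/252; sum: t=0:+1/240 = 1/240; 3j²(1 3 4; 1 2 -3) = Δ·Π!·Σ² = 1/12  (sign -1)
B: Δ: 0! 2! 6! / 9! → 1/252; sum: t=0:+1/240 = 1/240; 3j²(1 3 4; -1 2 -1) = Δ·Π!·Σ² = 1/84  (sign -1)
I_A²/I_B² = (1/12)/(1/84) = 7/1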